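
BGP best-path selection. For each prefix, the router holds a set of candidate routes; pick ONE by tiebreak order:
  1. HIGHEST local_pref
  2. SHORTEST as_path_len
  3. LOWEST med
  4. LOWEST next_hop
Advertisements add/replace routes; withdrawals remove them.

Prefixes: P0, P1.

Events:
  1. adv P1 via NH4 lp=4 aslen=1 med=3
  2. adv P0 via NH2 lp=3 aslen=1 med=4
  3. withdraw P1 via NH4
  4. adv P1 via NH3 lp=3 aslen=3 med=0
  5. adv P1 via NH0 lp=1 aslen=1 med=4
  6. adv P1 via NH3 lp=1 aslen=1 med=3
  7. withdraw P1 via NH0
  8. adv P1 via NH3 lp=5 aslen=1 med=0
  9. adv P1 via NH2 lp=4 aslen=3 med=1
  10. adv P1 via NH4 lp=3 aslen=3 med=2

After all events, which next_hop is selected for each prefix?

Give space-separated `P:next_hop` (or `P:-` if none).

Answer: P0:NH2 P1:NH3

Derivation:
Op 1: best P0=- P1=NH4
Op 2: best P0=NH2 P1=NH4
Op 3: best P0=NH2 P1=-
Op 4: best P0=NH2 P1=NH3
Op 5: best P0=NH2 P1=NH3
Op 6: best P0=NH2 P1=NH3
Op 7: best P0=NH2 P1=NH3
Op 8: best P0=NH2 P1=NH3
Op 9: best P0=NH2 P1=NH3
Op 10: best P0=NH2 P1=NH3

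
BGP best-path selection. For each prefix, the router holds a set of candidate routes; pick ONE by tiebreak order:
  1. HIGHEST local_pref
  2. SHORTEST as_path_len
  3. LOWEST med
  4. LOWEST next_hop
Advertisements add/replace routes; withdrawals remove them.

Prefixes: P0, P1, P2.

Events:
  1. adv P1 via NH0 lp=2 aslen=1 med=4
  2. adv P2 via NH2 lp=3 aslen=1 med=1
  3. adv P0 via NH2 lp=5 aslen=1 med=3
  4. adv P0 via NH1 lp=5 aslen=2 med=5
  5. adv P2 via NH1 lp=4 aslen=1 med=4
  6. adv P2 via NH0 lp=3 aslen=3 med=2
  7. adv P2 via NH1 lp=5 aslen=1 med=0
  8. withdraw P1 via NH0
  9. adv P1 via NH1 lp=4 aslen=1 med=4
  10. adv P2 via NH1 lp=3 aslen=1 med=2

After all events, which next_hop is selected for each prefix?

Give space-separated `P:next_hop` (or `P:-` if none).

Answer: P0:NH2 P1:NH1 P2:NH2

Derivation:
Op 1: best P0=- P1=NH0 P2=-
Op 2: best P0=- P1=NH0 P2=NH2
Op 3: best P0=NH2 P1=NH0 P2=NH2
Op 4: best P0=NH2 P1=NH0 P2=NH2
Op 5: best P0=NH2 P1=NH0 P2=NH1
Op 6: best P0=NH2 P1=NH0 P2=NH1
Op 7: best P0=NH2 P1=NH0 P2=NH1
Op 8: best P0=NH2 P1=- P2=NH1
Op 9: best P0=NH2 P1=NH1 P2=NH1
Op 10: best P0=NH2 P1=NH1 P2=NH2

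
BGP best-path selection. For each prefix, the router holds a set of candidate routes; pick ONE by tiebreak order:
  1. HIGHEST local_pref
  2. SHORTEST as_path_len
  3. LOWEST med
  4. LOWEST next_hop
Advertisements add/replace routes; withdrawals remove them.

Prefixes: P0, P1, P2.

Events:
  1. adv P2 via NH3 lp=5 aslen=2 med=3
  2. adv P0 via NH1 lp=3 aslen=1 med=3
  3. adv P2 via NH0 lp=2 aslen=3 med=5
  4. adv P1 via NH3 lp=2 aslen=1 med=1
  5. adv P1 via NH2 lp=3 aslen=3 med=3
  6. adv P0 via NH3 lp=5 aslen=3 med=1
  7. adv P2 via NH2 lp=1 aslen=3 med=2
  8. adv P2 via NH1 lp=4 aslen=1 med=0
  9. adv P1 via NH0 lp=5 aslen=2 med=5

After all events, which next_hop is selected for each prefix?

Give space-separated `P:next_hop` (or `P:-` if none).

Op 1: best P0=- P1=- P2=NH3
Op 2: best P0=NH1 P1=- P2=NH3
Op 3: best P0=NH1 P1=- P2=NH3
Op 4: best P0=NH1 P1=NH3 P2=NH3
Op 5: best P0=NH1 P1=NH2 P2=NH3
Op 6: best P0=NH3 P1=NH2 P2=NH3
Op 7: best P0=NH3 P1=NH2 P2=NH3
Op 8: best P0=NH3 P1=NH2 P2=NH3
Op 9: best P0=NH3 P1=NH0 P2=NH3

Answer: P0:NH3 P1:NH0 P2:NH3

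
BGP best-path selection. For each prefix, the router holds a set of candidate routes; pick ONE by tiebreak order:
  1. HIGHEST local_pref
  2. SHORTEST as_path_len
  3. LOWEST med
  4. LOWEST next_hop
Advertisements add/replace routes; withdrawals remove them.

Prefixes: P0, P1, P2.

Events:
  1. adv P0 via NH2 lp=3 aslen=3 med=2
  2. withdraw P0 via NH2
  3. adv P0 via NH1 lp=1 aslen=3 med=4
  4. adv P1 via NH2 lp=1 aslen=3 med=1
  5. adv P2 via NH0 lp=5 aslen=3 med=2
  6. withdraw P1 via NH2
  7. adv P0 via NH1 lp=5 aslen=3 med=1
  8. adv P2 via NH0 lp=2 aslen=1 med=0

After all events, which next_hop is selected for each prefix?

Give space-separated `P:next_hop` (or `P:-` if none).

Op 1: best P0=NH2 P1=- P2=-
Op 2: best P0=- P1=- P2=-
Op 3: best P0=NH1 P1=- P2=-
Op 4: best P0=NH1 P1=NH2 P2=-
Op 5: best P0=NH1 P1=NH2 P2=NH0
Op 6: best P0=NH1 P1=- P2=NH0
Op 7: best P0=NH1 P1=- P2=NH0
Op 8: best P0=NH1 P1=- P2=NH0

Answer: P0:NH1 P1:- P2:NH0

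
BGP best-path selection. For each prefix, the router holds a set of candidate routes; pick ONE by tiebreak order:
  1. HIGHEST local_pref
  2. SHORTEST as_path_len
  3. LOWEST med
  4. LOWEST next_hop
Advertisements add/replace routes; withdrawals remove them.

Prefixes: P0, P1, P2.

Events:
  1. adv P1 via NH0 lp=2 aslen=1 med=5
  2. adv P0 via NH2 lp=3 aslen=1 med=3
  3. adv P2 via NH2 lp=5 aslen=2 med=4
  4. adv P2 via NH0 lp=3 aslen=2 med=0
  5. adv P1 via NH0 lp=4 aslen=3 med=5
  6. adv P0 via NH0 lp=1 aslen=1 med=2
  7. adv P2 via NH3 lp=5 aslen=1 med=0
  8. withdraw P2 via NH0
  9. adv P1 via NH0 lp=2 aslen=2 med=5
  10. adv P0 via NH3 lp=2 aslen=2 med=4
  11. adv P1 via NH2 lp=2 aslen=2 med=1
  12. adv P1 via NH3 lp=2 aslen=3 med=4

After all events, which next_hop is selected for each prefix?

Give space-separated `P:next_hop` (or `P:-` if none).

Answer: P0:NH2 P1:NH2 P2:NH3

Derivation:
Op 1: best P0=- P1=NH0 P2=-
Op 2: best P0=NH2 P1=NH0 P2=-
Op 3: best P0=NH2 P1=NH0 P2=NH2
Op 4: best P0=NH2 P1=NH0 P2=NH2
Op 5: best P0=NH2 P1=NH0 P2=NH2
Op 6: best P0=NH2 P1=NH0 P2=NH2
Op 7: best P0=NH2 P1=NH0 P2=NH3
Op 8: best P0=NH2 P1=NH0 P2=NH3
Op 9: best P0=NH2 P1=NH0 P2=NH3
Op 10: best P0=NH2 P1=NH0 P2=NH3
Op 11: best P0=NH2 P1=NH2 P2=NH3
Op 12: best P0=NH2 P1=NH2 P2=NH3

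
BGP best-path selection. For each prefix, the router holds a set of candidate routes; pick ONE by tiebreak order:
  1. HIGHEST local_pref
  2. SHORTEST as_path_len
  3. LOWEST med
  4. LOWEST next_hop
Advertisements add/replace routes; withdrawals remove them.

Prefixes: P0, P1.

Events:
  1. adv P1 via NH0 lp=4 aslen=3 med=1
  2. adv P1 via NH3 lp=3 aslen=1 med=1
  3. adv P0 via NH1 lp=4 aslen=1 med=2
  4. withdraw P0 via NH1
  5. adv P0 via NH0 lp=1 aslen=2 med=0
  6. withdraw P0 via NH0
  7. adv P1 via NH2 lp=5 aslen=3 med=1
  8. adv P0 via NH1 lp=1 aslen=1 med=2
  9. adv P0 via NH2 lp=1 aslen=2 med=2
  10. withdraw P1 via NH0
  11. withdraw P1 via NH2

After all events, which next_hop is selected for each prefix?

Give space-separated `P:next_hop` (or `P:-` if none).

Op 1: best P0=- P1=NH0
Op 2: best P0=- P1=NH0
Op 3: best P0=NH1 P1=NH0
Op 4: best P0=- P1=NH0
Op 5: best P0=NH0 P1=NH0
Op 6: best P0=- P1=NH0
Op 7: best P0=- P1=NH2
Op 8: best P0=NH1 P1=NH2
Op 9: best P0=NH1 P1=NH2
Op 10: best P0=NH1 P1=NH2
Op 11: best P0=NH1 P1=NH3

Answer: P0:NH1 P1:NH3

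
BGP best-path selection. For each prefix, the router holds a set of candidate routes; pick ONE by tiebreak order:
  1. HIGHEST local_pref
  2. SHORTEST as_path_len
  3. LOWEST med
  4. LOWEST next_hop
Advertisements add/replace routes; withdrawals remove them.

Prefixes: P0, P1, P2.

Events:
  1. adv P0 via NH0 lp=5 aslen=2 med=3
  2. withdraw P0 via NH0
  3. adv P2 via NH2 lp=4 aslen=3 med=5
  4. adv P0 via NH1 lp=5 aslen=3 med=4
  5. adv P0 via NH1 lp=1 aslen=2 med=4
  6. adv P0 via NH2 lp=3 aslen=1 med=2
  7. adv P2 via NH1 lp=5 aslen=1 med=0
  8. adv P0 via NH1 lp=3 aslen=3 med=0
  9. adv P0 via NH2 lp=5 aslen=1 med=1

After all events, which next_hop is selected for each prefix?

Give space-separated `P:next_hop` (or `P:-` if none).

Answer: P0:NH2 P1:- P2:NH1

Derivation:
Op 1: best P0=NH0 P1=- P2=-
Op 2: best P0=- P1=- P2=-
Op 3: best P0=- P1=- P2=NH2
Op 4: best P0=NH1 P1=- P2=NH2
Op 5: best P0=NH1 P1=- P2=NH2
Op 6: best P0=NH2 P1=- P2=NH2
Op 7: best P0=NH2 P1=- P2=NH1
Op 8: best P0=NH2 P1=- P2=NH1
Op 9: best P0=NH2 P1=- P2=NH1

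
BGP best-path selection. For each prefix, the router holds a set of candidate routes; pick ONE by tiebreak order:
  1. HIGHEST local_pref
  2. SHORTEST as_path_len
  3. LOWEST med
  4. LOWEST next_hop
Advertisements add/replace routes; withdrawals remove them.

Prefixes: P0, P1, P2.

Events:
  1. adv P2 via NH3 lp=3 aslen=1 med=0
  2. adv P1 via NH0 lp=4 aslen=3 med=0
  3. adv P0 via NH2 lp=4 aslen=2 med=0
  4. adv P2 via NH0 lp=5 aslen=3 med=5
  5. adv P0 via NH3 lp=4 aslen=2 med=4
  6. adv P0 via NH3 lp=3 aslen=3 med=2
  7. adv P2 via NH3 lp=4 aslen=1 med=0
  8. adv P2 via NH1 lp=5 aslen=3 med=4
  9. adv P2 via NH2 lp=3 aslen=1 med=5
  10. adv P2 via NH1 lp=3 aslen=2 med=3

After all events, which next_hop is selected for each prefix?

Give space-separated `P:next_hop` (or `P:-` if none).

Op 1: best P0=- P1=- P2=NH3
Op 2: best P0=- P1=NH0 P2=NH3
Op 3: best P0=NH2 P1=NH0 P2=NH3
Op 4: best P0=NH2 P1=NH0 P2=NH0
Op 5: best P0=NH2 P1=NH0 P2=NH0
Op 6: best P0=NH2 P1=NH0 P2=NH0
Op 7: best P0=NH2 P1=NH0 P2=NH0
Op 8: best P0=NH2 P1=NH0 P2=NH1
Op 9: best P0=NH2 P1=NH0 P2=NH1
Op 10: best P0=NH2 P1=NH0 P2=NH0

Answer: P0:NH2 P1:NH0 P2:NH0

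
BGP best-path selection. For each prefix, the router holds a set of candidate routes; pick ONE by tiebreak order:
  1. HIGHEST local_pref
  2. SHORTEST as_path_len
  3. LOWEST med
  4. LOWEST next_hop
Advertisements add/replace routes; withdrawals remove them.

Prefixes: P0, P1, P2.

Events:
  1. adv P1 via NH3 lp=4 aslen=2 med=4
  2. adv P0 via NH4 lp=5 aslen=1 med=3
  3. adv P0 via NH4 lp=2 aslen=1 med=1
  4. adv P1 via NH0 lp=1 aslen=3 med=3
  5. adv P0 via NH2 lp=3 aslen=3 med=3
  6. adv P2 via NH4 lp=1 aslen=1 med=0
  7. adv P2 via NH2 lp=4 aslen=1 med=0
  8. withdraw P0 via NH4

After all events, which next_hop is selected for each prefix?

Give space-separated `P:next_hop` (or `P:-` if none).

Op 1: best P0=- P1=NH3 P2=-
Op 2: best P0=NH4 P1=NH3 P2=-
Op 3: best P0=NH4 P1=NH3 P2=-
Op 4: best P0=NH4 P1=NH3 P2=-
Op 5: best P0=NH2 P1=NH3 P2=-
Op 6: best P0=NH2 P1=NH3 P2=NH4
Op 7: best P0=NH2 P1=NH3 P2=NH2
Op 8: best P0=NH2 P1=NH3 P2=NH2

Answer: P0:NH2 P1:NH3 P2:NH2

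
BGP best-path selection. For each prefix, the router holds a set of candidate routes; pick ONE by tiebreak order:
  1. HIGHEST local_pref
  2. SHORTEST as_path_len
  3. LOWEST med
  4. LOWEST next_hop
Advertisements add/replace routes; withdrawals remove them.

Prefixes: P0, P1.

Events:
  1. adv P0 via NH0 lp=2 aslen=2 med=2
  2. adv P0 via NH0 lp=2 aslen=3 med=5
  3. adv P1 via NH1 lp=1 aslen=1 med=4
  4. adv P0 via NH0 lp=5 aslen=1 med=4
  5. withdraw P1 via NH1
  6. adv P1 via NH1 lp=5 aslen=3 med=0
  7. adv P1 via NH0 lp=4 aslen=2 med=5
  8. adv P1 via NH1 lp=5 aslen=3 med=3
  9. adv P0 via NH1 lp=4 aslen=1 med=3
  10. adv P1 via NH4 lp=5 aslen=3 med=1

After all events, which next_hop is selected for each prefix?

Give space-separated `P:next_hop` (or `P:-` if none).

Answer: P0:NH0 P1:NH4

Derivation:
Op 1: best P0=NH0 P1=-
Op 2: best P0=NH0 P1=-
Op 3: best P0=NH0 P1=NH1
Op 4: best P0=NH0 P1=NH1
Op 5: best P0=NH0 P1=-
Op 6: best P0=NH0 P1=NH1
Op 7: best P0=NH0 P1=NH1
Op 8: best P0=NH0 P1=NH1
Op 9: best P0=NH0 P1=NH1
Op 10: best P0=NH0 P1=NH4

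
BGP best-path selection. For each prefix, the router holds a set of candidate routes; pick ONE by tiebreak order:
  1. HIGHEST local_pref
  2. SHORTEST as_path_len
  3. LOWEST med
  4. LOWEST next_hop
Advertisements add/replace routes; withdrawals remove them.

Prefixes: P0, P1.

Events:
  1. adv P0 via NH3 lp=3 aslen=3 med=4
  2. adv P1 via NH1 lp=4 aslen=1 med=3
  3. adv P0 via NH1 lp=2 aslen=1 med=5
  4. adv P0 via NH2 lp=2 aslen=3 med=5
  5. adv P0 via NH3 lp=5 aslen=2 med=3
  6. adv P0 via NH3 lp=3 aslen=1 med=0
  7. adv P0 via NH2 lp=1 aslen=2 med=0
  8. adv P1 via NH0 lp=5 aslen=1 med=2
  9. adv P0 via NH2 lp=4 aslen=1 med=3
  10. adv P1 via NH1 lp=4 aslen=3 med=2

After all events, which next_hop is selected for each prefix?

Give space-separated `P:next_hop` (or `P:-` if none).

Op 1: best P0=NH3 P1=-
Op 2: best P0=NH3 P1=NH1
Op 3: best P0=NH3 P1=NH1
Op 4: best P0=NH3 P1=NH1
Op 5: best P0=NH3 P1=NH1
Op 6: best P0=NH3 P1=NH1
Op 7: best P0=NH3 P1=NH1
Op 8: best P0=NH3 P1=NH0
Op 9: best P0=NH2 P1=NH0
Op 10: best P0=NH2 P1=NH0

Answer: P0:NH2 P1:NH0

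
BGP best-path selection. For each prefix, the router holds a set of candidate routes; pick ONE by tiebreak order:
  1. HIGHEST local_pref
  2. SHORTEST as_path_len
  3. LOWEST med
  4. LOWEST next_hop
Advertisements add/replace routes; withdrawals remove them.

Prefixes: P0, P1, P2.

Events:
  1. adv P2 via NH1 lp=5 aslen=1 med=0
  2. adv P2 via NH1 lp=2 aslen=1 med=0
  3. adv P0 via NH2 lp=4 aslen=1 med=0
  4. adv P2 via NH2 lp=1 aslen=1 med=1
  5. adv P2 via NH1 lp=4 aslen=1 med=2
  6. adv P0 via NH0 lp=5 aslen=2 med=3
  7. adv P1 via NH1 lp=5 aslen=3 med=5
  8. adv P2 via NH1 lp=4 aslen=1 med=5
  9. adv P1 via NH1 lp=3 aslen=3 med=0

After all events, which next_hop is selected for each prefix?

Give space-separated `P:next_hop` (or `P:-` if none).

Answer: P0:NH0 P1:NH1 P2:NH1

Derivation:
Op 1: best P0=- P1=- P2=NH1
Op 2: best P0=- P1=- P2=NH1
Op 3: best P0=NH2 P1=- P2=NH1
Op 4: best P0=NH2 P1=- P2=NH1
Op 5: best P0=NH2 P1=- P2=NH1
Op 6: best P0=NH0 P1=- P2=NH1
Op 7: best P0=NH0 P1=NH1 P2=NH1
Op 8: best P0=NH0 P1=NH1 P2=NH1
Op 9: best P0=NH0 P1=NH1 P2=NH1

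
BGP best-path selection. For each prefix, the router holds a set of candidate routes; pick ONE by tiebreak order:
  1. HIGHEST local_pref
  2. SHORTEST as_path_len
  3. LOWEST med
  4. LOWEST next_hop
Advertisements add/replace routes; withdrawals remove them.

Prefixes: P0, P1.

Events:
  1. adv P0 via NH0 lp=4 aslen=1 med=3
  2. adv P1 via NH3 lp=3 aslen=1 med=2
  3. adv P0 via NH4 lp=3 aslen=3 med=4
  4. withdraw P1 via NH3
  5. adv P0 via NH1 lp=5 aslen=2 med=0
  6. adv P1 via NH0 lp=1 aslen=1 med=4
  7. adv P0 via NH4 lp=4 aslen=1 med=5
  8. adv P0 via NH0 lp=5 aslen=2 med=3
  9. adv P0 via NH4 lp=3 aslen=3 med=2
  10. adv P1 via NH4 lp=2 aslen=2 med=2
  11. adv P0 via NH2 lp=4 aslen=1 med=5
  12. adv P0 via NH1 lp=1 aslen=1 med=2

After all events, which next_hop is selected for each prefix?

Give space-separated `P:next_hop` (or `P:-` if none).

Op 1: best P0=NH0 P1=-
Op 2: best P0=NH0 P1=NH3
Op 3: best P0=NH0 P1=NH3
Op 4: best P0=NH0 P1=-
Op 5: best P0=NH1 P1=-
Op 6: best P0=NH1 P1=NH0
Op 7: best P0=NH1 P1=NH0
Op 8: best P0=NH1 P1=NH0
Op 9: best P0=NH1 P1=NH0
Op 10: best P0=NH1 P1=NH4
Op 11: best P0=NH1 P1=NH4
Op 12: best P0=NH0 P1=NH4

Answer: P0:NH0 P1:NH4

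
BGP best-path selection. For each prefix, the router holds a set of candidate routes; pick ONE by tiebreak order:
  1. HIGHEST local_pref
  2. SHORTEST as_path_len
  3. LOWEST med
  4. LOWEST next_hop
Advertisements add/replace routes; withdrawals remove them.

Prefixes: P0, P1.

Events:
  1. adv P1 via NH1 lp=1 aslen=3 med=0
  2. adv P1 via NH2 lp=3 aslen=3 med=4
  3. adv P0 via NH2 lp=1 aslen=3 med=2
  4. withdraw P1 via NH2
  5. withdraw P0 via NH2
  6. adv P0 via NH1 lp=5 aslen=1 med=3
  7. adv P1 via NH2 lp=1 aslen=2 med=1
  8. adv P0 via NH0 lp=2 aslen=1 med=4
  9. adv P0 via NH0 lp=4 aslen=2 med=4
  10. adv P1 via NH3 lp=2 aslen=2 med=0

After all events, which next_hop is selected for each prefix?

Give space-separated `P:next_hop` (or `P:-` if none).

Answer: P0:NH1 P1:NH3

Derivation:
Op 1: best P0=- P1=NH1
Op 2: best P0=- P1=NH2
Op 3: best P0=NH2 P1=NH2
Op 4: best P0=NH2 P1=NH1
Op 5: best P0=- P1=NH1
Op 6: best P0=NH1 P1=NH1
Op 7: best P0=NH1 P1=NH2
Op 8: best P0=NH1 P1=NH2
Op 9: best P0=NH1 P1=NH2
Op 10: best P0=NH1 P1=NH3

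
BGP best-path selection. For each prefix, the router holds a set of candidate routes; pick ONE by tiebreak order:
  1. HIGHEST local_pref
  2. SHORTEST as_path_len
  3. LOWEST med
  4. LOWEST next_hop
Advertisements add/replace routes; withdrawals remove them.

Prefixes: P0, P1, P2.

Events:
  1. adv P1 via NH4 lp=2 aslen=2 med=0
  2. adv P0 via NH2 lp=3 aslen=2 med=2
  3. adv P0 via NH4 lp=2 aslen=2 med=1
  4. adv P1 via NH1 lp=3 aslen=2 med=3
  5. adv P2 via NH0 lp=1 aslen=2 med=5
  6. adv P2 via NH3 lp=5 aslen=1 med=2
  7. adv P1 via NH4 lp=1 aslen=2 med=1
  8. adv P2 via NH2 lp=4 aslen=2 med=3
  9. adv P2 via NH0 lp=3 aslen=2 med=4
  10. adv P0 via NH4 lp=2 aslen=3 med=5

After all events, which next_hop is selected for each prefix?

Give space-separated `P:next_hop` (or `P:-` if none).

Op 1: best P0=- P1=NH4 P2=-
Op 2: best P0=NH2 P1=NH4 P2=-
Op 3: best P0=NH2 P1=NH4 P2=-
Op 4: best P0=NH2 P1=NH1 P2=-
Op 5: best P0=NH2 P1=NH1 P2=NH0
Op 6: best P0=NH2 P1=NH1 P2=NH3
Op 7: best P0=NH2 P1=NH1 P2=NH3
Op 8: best P0=NH2 P1=NH1 P2=NH3
Op 9: best P0=NH2 P1=NH1 P2=NH3
Op 10: best P0=NH2 P1=NH1 P2=NH3

Answer: P0:NH2 P1:NH1 P2:NH3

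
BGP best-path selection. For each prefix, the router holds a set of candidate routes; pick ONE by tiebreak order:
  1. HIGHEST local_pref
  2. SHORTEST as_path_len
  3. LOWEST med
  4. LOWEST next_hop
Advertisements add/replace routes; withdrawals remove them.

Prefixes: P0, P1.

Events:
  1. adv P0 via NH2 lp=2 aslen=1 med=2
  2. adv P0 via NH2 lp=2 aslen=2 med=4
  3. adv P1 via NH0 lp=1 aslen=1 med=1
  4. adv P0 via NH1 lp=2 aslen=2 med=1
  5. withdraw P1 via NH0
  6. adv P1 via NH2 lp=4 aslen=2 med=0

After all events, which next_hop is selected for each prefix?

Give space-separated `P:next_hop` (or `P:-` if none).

Answer: P0:NH1 P1:NH2

Derivation:
Op 1: best P0=NH2 P1=-
Op 2: best P0=NH2 P1=-
Op 3: best P0=NH2 P1=NH0
Op 4: best P0=NH1 P1=NH0
Op 5: best P0=NH1 P1=-
Op 6: best P0=NH1 P1=NH2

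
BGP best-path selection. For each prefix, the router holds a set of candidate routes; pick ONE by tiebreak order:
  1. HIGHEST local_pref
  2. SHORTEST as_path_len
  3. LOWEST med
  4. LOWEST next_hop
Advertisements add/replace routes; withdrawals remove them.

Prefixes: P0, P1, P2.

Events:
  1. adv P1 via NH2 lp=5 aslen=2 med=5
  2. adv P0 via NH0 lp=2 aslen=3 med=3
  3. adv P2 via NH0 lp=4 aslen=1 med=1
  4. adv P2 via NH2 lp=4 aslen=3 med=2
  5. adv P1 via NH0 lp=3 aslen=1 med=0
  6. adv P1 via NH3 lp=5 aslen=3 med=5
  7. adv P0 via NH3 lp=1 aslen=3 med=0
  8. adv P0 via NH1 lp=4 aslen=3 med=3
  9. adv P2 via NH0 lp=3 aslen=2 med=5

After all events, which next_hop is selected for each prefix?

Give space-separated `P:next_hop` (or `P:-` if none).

Op 1: best P0=- P1=NH2 P2=-
Op 2: best P0=NH0 P1=NH2 P2=-
Op 3: best P0=NH0 P1=NH2 P2=NH0
Op 4: best P0=NH0 P1=NH2 P2=NH0
Op 5: best P0=NH0 P1=NH2 P2=NH0
Op 6: best P0=NH0 P1=NH2 P2=NH0
Op 7: best P0=NH0 P1=NH2 P2=NH0
Op 8: best P0=NH1 P1=NH2 P2=NH0
Op 9: best P0=NH1 P1=NH2 P2=NH2

Answer: P0:NH1 P1:NH2 P2:NH2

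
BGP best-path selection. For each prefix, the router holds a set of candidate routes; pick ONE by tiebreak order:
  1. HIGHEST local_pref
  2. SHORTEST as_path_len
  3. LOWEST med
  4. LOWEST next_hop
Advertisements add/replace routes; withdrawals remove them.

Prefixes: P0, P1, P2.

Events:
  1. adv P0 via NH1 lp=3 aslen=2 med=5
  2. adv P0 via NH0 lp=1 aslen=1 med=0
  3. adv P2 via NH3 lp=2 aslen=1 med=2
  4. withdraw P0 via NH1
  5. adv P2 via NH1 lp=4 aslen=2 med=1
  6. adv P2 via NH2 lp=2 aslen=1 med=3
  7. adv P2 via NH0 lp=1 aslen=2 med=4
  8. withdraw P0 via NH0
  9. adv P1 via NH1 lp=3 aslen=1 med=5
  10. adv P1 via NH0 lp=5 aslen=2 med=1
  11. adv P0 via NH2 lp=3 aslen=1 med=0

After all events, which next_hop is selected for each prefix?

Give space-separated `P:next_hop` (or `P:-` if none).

Op 1: best P0=NH1 P1=- P2=-
Op 2: best P0=NH1 P1=- P2=-
Op 3: best P0=NH1 P1=- P2=NH3
Op 4: best P0=NH0 P1=- P2=NH3
Op 5: best P0=NH0 P1=- P2=NH1
Op 6: best P0=NH0 P1=- P2=NH1
Op 7: best P0=NH0 P1=- P2=NH1
Op 8: best P0=- P1=- P2=NH1
Op 9: best P0=- P1=NH1 P2=NH1
Op 10: best P0=- P1=NH0 P2=NH1
Op 11: best P0=NH2 P1=NH0 P2=NH1

Answer: P0:NH2 P1:NH0 P2:NH1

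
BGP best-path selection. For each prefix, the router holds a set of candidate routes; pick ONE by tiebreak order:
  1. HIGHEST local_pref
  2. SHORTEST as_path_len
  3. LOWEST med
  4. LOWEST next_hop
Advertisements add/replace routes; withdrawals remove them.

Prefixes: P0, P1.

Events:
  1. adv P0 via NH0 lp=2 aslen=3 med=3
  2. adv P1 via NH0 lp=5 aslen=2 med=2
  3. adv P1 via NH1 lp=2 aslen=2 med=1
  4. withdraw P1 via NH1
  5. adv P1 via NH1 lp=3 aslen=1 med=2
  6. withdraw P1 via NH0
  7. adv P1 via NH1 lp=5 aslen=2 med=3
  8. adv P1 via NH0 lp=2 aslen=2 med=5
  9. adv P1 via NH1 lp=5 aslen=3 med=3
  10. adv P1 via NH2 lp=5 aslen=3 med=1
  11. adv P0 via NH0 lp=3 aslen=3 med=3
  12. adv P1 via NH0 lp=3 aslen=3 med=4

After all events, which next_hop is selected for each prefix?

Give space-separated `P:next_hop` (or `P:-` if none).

Answer: P0:NH0 P1:NH2

Derivation:
Op 1: best P0=NH0 P1=-
Op 2: best P0=NH0 P1=NH0
Op 3: best P0=NH0 P1=NH0
Op 4: best P0=NH0 P1=NH0
Op 5: best P0=NH0 P1=NH0
Op 6: best P0=NH0 P1=NH1
Op 7: best P0=NH0 P1=NH1
Op 8: best P0=NH0 P1=NH1
Op 9: best P0=NH0 P1=NH1
Op 10: best P0=NH0 P1=NH2
Op 11: best P0=NH0 P1=NH2
Op 12: best P0=NH0 P1=NH2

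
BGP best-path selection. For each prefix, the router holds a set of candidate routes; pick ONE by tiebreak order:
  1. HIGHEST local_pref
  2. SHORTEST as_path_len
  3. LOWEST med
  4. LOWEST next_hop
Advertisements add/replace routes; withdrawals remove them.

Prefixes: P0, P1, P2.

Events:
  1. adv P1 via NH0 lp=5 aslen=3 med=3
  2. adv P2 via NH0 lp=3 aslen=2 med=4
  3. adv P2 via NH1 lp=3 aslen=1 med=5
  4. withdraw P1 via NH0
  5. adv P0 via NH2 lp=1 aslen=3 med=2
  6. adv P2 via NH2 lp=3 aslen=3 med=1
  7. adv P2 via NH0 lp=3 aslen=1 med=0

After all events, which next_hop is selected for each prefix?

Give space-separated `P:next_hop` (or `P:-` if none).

Op 1: best P0=- P1=NH0 P2=-
Op 2: best P0=- P1=NH0 P2=NH0
Op 3: best P0=- P1=NH0 P2=NH1
Op 4: best P0=- P1=- P2=NH1
Op 5: best P0=NH2 P1=- P2=NH1
Op 6: best P0=NH2 P1=- P2=NH1
Op 7: best P0=NH2 P1=- P2=NH0

Answer: P0:NH2 P1:- P2:NH0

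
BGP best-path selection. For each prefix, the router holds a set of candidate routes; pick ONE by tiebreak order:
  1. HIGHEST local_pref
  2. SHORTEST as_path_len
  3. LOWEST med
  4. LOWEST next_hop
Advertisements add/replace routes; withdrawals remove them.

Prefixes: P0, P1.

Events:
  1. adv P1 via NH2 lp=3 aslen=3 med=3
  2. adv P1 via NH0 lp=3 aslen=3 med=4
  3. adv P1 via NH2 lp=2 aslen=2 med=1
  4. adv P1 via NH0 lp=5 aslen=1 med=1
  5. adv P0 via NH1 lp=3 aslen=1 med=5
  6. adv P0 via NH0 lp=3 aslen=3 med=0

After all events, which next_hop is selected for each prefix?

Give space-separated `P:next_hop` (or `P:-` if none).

Op 1: best P0=- P1=NH2
Op 2: best P0=- P1=NH2
Op 3: best P0=- P1=NH0
Op 4: best P0=- P1=NH0
Op 5: best P0=NH1 P1=NH0
Op 6: best P0=NH1 P1=NH0

Answer: P0:NH1 P1:NH0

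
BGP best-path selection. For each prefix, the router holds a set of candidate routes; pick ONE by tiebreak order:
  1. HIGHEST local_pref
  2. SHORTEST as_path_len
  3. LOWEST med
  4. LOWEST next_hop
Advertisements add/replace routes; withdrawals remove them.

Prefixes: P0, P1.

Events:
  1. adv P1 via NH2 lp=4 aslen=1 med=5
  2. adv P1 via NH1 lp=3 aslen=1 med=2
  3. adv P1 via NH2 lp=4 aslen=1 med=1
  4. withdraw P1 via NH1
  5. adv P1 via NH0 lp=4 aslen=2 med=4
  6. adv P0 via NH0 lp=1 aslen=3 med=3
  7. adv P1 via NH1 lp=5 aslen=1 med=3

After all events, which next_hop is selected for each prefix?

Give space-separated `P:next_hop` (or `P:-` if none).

Op 1: best P0=- P1=NH2
Op 2: best P0=- P1=NH2
Op 3: best P0=- P1=NH2
Op 4: best P0=- P1=NH2
Op 5: best P0=- P1=NH2
Op 6: best P0=NH0 P1=NH2
Op 7: best P0=NH0 P1=NH1

Answer: P0:NH0 P1:NH1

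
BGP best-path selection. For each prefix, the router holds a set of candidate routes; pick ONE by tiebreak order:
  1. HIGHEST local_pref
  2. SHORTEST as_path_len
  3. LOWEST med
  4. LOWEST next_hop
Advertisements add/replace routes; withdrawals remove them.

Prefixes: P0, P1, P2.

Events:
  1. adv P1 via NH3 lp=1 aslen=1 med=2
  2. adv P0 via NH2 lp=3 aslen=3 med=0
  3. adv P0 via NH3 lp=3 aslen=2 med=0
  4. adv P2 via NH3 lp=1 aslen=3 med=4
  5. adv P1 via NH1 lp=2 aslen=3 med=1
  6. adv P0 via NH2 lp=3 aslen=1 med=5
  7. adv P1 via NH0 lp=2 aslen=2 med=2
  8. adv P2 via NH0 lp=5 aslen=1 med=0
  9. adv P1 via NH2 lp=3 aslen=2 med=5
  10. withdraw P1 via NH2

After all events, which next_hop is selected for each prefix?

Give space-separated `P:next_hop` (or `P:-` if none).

Answer: P0:NH2 P1:NH0 P2:NH0

Derivation:
Op 1: best P0=- P1=NH3 P2=-
Op 2: best P0=NH2 P1=NH3 P2=-
Op 3: best P0=NH3 P1=NH3 P2=-
Op 4: best P0=NH3 P1=NH3 P2=NH3
Op 5: best P0=NH3 P1=NH1 P2=NH3
Op 6: best P0=NH2 P1=NH1 P2=NH3
Op 7: best P0=NH2 P1=NH0 P2=NH3
Op 8: best P0=NH2 P1=NH0 P2=NH0
Op 9: best P0=NH2 P1=NH2 P2=NH0
Op 10: best P0=NH2 P1=NH0 P2=NH0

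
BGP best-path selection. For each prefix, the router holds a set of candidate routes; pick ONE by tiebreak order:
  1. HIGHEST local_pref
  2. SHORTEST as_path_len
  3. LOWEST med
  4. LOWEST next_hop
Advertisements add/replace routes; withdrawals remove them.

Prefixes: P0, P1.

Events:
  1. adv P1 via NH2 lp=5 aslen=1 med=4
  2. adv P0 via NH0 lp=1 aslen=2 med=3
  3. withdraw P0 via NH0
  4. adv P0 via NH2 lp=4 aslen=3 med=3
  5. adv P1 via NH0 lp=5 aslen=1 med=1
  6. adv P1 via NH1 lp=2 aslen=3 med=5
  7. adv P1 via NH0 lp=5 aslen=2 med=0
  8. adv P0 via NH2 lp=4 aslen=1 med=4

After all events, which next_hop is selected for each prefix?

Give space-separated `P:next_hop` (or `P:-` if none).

Op 1: best P0=- P1=NH2
Op 2: best P0=NH0 P1=NH2
Op 3: best P0=- P1=NH2
Op 4: best P0=NH2 P1=NH2
Op 5: best P0=NH2 P1=NH0
Op 6: best P0=NH2 P1=NH0
Op 7: best P0=NH2 P1=NH2
Op 8: best P0=NH2 P1=NH2

Answer: P0:NH2 P1:NH2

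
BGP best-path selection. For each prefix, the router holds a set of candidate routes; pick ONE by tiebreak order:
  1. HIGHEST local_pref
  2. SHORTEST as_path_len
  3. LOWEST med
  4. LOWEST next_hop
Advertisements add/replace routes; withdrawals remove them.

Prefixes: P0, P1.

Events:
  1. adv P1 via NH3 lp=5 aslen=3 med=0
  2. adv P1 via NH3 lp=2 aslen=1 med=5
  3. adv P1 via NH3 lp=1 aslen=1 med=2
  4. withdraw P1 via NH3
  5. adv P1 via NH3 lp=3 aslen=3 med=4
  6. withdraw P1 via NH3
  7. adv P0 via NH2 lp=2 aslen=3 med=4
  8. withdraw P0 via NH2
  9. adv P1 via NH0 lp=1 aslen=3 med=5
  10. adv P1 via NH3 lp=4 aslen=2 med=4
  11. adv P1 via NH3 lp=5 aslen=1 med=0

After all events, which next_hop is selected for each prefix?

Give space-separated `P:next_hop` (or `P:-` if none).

Answer: P0:- P1:NH3

Derivation:
Op 1: best P0=- P1=NH3
Op 2: best P0=- P1=NH3
Op 3: best P0=- P1=NH3
Op 4: best P0=- P1=-
Op 5: best P0=- P1=NH3
Op 6: best P0=- P1=-
Op 7: best P0=NH2 P1=-
Op 8: best P0=- P1=-
Op 9: best P0=- P1=NH0
Op 10: best P0=- P1=NH3
Op 11: best P0=- P1=NH3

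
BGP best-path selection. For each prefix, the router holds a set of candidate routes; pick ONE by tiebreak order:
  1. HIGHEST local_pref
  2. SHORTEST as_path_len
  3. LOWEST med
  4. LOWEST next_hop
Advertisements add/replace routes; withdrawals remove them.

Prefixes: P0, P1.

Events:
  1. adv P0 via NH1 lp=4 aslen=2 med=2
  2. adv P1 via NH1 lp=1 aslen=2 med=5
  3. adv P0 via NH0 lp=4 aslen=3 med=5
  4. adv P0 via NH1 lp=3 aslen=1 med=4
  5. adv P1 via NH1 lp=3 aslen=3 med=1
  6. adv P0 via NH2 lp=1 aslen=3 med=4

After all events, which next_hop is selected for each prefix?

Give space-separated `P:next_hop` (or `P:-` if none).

Op 1: best P0=NH1 P1=-
Op 2: best P0=NH1 P1=NH1
Op 3: best P0=NH1 P1=NH1
Op 4: best P0=NH0 P1=NH1
Op 5: best P0=NH0 P1=NH1
Op 6: best P0=NH0 P1=NH1

Answer: P0:NH0 P1:NH1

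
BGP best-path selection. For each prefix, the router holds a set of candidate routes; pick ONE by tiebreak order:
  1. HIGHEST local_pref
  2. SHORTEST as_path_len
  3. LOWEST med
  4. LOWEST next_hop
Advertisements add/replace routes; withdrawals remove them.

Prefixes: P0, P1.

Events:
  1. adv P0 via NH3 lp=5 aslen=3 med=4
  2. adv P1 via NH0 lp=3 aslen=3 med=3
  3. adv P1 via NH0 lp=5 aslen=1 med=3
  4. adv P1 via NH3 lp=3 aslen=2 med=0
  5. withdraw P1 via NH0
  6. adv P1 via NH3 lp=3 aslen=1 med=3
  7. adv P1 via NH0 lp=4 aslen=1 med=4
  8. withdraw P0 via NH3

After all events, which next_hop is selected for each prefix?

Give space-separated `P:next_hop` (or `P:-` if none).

Answer: P0:- P1:NH0

Derivation:
Op 1: best P0=NH3 P1=-
Op 2: best P0=NH3 P1=NH0
Op 3: best P0=NH3 P1=NH0
Op 4: best P0=NH3 P1=NH0
Op 5: best P0=NH3 P1=NH3
Op 6: best P0=NH3 P1=NH3
Op 7: best P0=NH3 P1=NH0
Op 8: best P0=- P1=NH0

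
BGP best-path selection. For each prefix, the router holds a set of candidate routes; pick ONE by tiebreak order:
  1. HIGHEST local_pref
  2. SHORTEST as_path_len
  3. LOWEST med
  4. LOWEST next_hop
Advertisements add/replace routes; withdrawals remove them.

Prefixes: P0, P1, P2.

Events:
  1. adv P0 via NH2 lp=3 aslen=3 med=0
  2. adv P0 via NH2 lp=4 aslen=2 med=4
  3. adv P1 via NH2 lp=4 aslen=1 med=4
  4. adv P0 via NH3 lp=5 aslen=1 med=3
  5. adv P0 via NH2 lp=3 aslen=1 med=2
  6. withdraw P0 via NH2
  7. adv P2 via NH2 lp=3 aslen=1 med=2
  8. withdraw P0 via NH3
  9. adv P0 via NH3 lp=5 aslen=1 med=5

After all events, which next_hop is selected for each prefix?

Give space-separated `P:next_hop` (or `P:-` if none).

Answer: P0:NH3 P1:NH2 P2:NH2

Derivation:
Op 1: best P0=NH2 P1=- P2=-
Op 2: best P0=NH2 P1=- P2=-
Op 3: best P0=NH2 P1=NH2 P2=-
Op 4: best P0=NH3 P1=NH2 P2=-
Op 5: best P0=NH3 P1=NH2 P2=-
Op 6: best P0=NH3 P1=NH2 P2=-
Op 7: best P0=NH3 P1=NH2 P2=NH2
Op 8: best P0=- P1=NH2 P2=NH2
Op 9: best P0=NH3 P1=NH2 P2=NH2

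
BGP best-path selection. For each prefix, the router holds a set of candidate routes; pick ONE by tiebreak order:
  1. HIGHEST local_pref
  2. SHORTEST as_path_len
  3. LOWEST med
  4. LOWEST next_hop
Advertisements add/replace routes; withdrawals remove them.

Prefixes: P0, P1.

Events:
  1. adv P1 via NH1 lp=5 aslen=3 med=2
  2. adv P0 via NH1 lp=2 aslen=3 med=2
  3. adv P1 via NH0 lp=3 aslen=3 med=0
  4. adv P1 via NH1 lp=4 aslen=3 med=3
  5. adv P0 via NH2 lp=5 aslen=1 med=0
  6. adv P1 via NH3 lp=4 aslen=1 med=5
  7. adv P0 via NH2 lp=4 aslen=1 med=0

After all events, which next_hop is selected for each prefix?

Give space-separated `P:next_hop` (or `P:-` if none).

Op 1: best P0=- P1=NH1
Op 2: best P0=NH1 P1=NH1
Op 3: best P0=NH1 P1=NH1
Op 4: best P0=NH1 P1=NH1
Op 5: best P0=NH2 P1=NH1
Op 6: best P0=NH2 P1=NH3
Op 7: best P0=NH2 P1=NH3

Answer: P0:NH2 P1:NH3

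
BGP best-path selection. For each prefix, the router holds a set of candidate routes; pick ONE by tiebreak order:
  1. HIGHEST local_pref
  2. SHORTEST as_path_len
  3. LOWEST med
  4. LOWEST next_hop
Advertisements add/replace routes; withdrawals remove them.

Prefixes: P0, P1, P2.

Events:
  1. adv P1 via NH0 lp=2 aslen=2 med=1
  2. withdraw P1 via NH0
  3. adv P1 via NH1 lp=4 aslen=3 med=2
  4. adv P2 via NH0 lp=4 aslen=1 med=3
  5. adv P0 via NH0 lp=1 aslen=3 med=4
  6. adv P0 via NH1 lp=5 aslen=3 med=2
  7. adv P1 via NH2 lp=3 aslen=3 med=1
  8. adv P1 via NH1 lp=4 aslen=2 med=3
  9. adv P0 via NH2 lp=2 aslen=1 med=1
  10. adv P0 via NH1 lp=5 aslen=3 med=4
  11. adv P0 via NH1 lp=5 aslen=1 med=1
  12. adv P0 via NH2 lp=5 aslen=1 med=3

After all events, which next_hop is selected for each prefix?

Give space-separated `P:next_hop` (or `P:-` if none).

Answer: P0:NH1 P1:NH1 P2:NH0

Derivation:
Op 1: best P0=- P1=NH0 P2=-
Op 2: best P0=- P1=- P2=-
Op 3: best P0=- P1=NH1 P2=-
Op 4: best P0=- P1=NH1 P2=NH0
Op 5: best P0=NH0 P1=NH1 P2=NH0
Op 6: best P0=NH1 P1=NH1 P2=NH0
Op 7: best P0=NH1 P1=NH1 P2=NH0
Op 8: best P0=NH1 P1=NH1 P2=NH0
Op 9: best P0=NH1 P1=NH1 P2=NH0
Op 10: best P0=NH1 P1=NH1 P2=NH0
Op 11: best P0=NH1 P1=NH1 P2=NH0
Op 12: best P0=NH1 P1=NH1 P2=NH0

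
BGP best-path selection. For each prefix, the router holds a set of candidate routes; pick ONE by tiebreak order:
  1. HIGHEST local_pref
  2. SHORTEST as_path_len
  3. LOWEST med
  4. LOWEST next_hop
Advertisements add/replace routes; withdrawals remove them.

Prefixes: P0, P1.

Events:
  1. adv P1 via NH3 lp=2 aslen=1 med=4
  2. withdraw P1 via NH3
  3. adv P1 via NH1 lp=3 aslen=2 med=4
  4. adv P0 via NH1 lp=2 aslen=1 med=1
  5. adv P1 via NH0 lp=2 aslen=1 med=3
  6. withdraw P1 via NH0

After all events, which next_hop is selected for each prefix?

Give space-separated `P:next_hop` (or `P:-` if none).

Op 1: best P0=- P1=NH3
Op 2: best P0=- P1=-
Op 3: best P0=- P1=NH1
Op 4: best P0=NH1 P1=NH1
Op 5: best P0=NH1 P1=NH1
Op 6: best P0=NH1 P1=NH1

Answer: P0:NH1 P1:NH1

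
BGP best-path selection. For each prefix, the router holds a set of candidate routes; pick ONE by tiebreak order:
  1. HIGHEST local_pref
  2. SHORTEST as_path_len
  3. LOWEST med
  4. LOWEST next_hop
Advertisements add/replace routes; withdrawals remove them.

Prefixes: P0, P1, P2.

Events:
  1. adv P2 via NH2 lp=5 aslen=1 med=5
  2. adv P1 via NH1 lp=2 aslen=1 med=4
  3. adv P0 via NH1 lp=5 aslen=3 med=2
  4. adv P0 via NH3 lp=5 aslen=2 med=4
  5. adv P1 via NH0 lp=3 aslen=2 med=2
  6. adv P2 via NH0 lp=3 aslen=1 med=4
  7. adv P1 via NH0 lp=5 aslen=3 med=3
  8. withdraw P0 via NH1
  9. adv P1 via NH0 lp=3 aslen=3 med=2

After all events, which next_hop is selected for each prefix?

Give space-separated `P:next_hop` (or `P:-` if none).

Op 1: best P0=- P1=- P2=NH2
Op 2: best P0=- P1=NH1 P2=NH2
Op 3: best P0=NH1 P1=NH1 P2=NH2
Op 4: best P0=NH3 P1=NH1 P2=NH2
Op 5: best P0=NH3 P1=NH0 P2=NH2
Op 6: best P0=NH3 P1=NH0 P2=NH2
Op 7: best P0=NH3 P1=NH0 P2=NH2
Op 8: best P0=NH3 P1=NH0 P2=NH2
Op 9: best P0=NH3 P1=NH0 P2=NH2

Answer: P0:NH3 P1:NH0 P2:NH2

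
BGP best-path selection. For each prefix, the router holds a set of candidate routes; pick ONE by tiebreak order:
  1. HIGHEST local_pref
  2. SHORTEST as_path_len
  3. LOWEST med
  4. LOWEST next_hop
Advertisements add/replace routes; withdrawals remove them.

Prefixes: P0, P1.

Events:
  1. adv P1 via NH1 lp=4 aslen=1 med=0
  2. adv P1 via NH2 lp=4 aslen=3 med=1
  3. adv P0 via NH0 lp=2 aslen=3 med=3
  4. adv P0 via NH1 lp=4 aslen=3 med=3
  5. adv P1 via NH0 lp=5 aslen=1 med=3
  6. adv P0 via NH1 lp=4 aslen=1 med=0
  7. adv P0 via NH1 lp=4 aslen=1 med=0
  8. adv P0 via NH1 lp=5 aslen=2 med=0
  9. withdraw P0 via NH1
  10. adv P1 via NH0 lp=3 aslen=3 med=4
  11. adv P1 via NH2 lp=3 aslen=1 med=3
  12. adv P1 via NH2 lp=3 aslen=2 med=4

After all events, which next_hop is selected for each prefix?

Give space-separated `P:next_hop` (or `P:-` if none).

Answer: P0:NH0 P1:NH1

Derivation:
Op 1: best P0=- P1=NH1
Op 2: best P0=- P1=NH1
Op 3: best P0=NH0 P1=NH1
Op 4: best P0=NH1 P1=NH1
Op 5: best P0=NH1 P1=NH0
Op 6: best P0=NH1 P1=NH0
Op 7: best P0=NH1 P1=NH0
Op 8: best P0=NH1 P1=NH0
Op 9: best P0=NH0 P1=NH0
Op 10: best P0=NH0 P1=NH1
Op 11: best P0=NH0 P1=NH1
Op 12: best P0=NH0 P1=NH1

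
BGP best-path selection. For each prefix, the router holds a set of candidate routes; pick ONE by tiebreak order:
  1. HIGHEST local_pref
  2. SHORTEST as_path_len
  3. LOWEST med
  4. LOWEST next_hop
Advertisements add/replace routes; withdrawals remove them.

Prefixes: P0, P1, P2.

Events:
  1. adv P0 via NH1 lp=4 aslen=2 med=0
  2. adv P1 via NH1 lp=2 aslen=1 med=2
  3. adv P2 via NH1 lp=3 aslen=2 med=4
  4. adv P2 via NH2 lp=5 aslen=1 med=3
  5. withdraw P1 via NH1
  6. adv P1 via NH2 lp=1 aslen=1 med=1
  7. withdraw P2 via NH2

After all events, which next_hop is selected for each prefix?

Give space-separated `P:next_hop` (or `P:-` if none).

Op 1: best P0=NH1 P1=- P2=-
Op 2: best P0=NH1 P1=NH1 P2=-
Op 3: best P0=NH1 P1=NH1 P2=NH1
Op 4: best P0=NH1 P1=NH1 P2=NH2
Op 5: best P0=NH1 P1=- P2=NH2
Op 6: best P0=NH1 P1=NH2 P2=NH2
Op 7: best P0=NH1 P1=NH2 P2=NH1

Answer: P0:NH1 P1:NH2 P2:NH1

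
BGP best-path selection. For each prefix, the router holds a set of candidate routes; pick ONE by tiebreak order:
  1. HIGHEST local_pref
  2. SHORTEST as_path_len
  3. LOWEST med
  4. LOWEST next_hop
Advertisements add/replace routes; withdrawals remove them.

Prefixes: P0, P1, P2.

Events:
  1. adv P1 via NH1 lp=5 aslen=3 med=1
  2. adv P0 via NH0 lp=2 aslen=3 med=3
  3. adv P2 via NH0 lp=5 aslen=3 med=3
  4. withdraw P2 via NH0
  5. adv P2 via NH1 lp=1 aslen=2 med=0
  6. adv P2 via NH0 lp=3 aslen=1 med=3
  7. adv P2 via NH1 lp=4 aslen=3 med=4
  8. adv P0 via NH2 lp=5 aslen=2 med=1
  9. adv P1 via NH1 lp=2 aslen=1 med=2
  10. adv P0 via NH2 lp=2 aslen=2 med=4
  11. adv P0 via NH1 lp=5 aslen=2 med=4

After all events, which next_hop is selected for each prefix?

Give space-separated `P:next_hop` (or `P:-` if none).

Op 1: best P0=- P1=NH1 P2=-
Op 2: best P0=NH0 P1=NH1 P2=-
Op 3: best P0=NH0 P1=NH1 P2=NH0
Op 4: best P0=NH0 P1=NH1 P2=-
Op 5: best P0=NH0 P1=NH1 P2=NH1
Op 6: best P0=NH0 P1=NH1 P2=NH0
Op 7: best P0=NH0 P1=NH1 P2=NH1
Op 8: best P0=NH2 P1=NH1 P2=NH1
Op 9: best P0=NH2 P1=NH1 P2=NH1
Op 10: best P0=NH2 P1=NH1 P2=NH1
Op 11: best P0=NH1 P1=NH1 P2=NH1

Answer: P0:NH1 P1:NH1 P2:NH1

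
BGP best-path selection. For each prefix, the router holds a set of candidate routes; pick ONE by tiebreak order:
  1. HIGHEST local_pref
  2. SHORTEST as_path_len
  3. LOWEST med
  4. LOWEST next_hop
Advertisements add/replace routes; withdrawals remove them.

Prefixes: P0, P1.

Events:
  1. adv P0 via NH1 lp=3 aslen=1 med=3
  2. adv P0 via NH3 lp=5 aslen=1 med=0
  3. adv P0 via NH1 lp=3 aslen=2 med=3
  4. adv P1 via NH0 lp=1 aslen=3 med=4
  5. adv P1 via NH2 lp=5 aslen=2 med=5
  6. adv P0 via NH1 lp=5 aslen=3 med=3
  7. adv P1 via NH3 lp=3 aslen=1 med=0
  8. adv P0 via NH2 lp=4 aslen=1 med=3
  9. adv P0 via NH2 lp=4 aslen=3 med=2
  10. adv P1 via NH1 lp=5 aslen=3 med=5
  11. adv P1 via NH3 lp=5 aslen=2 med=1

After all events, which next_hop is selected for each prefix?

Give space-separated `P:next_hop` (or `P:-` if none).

Op 1: best P0=NH1 P1=-
Op 2: best P0=NH3 P1=-
Op 3: best P0=NH3 P1=-
Op 4: best P0=NH3 P1=NH0
Op 5: best P0=NH3 P1=NH2
Op 6: best P0=NH3 P1=NH2
Op 7: best P0=NH3 P1=NH2
Op 8: best P0=NH3 P1=NH2
Op 9: best P0=NH3 P1=NH2
Op 10: best P0=NH3 P1=NH2
Op 11: best P0=NH3 P1=NH3

Answer: P0:NH3 P1:NH3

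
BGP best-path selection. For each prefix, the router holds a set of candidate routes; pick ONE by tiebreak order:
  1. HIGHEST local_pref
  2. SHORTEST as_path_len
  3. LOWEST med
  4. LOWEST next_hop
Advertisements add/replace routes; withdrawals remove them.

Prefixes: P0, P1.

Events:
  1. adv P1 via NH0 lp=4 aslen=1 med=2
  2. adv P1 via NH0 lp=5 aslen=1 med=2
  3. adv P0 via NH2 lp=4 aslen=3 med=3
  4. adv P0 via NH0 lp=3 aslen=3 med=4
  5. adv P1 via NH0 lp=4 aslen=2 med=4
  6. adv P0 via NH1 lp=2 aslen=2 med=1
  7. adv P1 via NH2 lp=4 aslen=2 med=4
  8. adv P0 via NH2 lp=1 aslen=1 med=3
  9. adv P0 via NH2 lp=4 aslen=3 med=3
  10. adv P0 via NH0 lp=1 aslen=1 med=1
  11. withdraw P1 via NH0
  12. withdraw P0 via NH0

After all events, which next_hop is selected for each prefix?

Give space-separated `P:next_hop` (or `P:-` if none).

Answer: P0:NH2 P1:NH2

Derivation:
Op 1: best P0=- P1=NH0
Op 2: best P0=- P1=NH0
Op 3: best P0=NH2 P1=NH0
Op 4: best P0=NH2 P1=NH0
Op 5: best P0=NH2 P1=NH0
Op 6: best P0=NH2 P1=NH0
Op 7: best P0=NH2 P1=NH0
Op 8: best P0=NH0 P1=NH0
Op 9: best P0=NH2 P1=NH0
Op 10: best P0=NH2 P1=NH0
Op 11: best P0=NH2 P1=NH2
Op 12: best P0=NH2 P1=NH2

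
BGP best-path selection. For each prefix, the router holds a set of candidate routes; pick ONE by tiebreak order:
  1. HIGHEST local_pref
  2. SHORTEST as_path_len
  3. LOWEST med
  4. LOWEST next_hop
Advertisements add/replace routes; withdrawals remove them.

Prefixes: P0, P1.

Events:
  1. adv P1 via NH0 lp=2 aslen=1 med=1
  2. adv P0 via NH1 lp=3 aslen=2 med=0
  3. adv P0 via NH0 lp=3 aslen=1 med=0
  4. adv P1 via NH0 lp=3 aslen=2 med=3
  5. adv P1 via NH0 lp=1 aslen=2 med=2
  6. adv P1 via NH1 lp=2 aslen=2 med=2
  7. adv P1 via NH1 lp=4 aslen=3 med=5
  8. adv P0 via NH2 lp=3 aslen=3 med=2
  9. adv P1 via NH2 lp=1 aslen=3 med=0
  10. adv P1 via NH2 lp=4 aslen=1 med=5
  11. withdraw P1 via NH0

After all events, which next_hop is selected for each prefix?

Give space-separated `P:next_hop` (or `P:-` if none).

Op 1: best P0=- P1=NH0
Op 2: best P0=NH1 P1=NH0
Op 3: best P0=NH0 P1=NH0
Op 4: best P0=NH0 P1=NH0
Op 5: best P0=NH0 P1=NH0
Op 6: best P0=NH0 P1=NH1
Op 7: best P0=NH0 P1=NH1
Op 8: best P0=NH0 P1=NH1
Op 9: best P0=NH0 P1=NH1
Op 10: best P0=NH0 P1=NH2
Op 11: best P0=NH0 P1=NH2

Answer: P0:NH0 P1:NH2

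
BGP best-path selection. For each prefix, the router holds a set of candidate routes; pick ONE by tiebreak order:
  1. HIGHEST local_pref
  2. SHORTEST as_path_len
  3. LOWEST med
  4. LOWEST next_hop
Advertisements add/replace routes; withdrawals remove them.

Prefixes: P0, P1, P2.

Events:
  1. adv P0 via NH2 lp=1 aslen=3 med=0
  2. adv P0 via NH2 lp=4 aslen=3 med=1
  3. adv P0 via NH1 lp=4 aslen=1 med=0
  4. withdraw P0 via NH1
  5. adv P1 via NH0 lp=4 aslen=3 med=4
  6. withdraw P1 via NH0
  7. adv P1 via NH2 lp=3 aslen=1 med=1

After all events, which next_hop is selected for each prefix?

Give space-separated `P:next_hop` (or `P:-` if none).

Answer: P0:NH2 P1:NH2 P2:-

Derivation:
Op 1: best P0=NH2 P1=- P2=-
Op 2: best P0=NH2 P1=- P2=-
Op 3: best P0=NH1 P1=- P2=-
Op 4: best P0=NH2 P1=- P2=-
Op 5: best P0=NH2 P1=NH0 P2=-
Op 6: best P0=NH2 P1=- P2=-
Op 7: best P0=NH2 P1=NH2 P2=-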